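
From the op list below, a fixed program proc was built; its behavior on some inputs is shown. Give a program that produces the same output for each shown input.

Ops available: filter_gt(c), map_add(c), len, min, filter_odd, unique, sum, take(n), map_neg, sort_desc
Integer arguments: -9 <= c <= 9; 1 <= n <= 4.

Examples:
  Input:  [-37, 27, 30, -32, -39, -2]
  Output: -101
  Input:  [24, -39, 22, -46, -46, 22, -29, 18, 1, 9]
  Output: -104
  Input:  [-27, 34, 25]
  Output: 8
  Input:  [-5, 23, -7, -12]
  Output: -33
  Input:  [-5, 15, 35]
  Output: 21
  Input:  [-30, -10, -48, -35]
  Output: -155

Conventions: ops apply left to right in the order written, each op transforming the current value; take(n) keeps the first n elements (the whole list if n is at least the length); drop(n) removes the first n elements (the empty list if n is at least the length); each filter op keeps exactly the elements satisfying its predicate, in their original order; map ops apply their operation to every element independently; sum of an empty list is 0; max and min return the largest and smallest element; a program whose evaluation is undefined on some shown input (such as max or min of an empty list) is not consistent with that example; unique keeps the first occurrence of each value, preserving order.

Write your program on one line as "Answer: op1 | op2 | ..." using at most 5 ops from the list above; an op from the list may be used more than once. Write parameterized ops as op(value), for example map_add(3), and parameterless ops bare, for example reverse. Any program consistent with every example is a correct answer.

sort_desc | map_add(-7) | unique | map_add(-1) | sum

Check, running the answer program on each example:
  [-37, 27, 30, -32, -39, -2] -> [30, 27, -2, -32, -37, -39] -> [23, 20, -9, -39, -44, -46] -> [23, 20, -9, -39, -44, -46] -> [22, 19, -10, -40, -45, -47] -> -101
  [24, -39, 22, -46, -46, 22, -29, 18, 1, 9] -> [24, 22, 22, 18, 9, 1, -29, -39, -46, -46] -> [17, 15, 15, 11, 2, -6, -36, -46, -53, -53] -> [17, 15, 11, 2, -6, -36, -46, -53] -> [16, 14, 10, 1, -7, -37, -47, -54] -> -104
  [-27, 34, 25] -> [34, 25, -27] -> [27, 18, -34] -> [27, 18, -34] -> [26, 17, -35] -> 8
  [-5, 23, -7, -12] -> [23, -5, -7, -12] -> [16, -12, -14, -19] -> [16, -12, -14, -19] -> [15, -13, -15, -20] -> -33
  [-5, 15, 35] -> [35, 15, -5] -> [28, 8, -12] -> [28, 8, -12] -> [27, 7, -13] -> 21
  [-30, -10, -48, -35] -> [-10, -30, -35, -48] -> [-17, -37, -42, -55] -> [-17, -37, -42, -55] -> [-18, -38, -43, -56] -> -155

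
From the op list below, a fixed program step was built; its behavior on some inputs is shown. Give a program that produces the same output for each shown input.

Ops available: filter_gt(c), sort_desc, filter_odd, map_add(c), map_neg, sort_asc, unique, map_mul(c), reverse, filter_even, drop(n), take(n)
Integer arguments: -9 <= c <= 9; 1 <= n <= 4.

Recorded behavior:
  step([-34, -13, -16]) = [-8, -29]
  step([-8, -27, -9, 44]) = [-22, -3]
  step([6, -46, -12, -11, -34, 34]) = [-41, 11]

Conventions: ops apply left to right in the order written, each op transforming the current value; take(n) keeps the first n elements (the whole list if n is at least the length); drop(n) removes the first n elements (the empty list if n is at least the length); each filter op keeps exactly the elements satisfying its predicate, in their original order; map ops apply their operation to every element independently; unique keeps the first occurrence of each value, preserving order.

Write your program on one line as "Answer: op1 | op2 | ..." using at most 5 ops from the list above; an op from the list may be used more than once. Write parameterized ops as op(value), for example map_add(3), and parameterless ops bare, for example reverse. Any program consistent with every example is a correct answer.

take(3) | take(2) | reverse | map_add(5)

Check, running the answer program on each example:
  [-34, -13, -16] -> [-34, -13, -16] -> [-34, -13] -> [-13, -34] -> [-8, -29]
  [-8, -27, -9, 44] -> [-8, -27, -9] -> [-8, -27] -> [-27, -8] -> [-22, -3]
  [6, -46, -12, -11, -34, 34] -> [6, -46, -12] -> [6, -46] -> [-46, 6] -> [-41, 11]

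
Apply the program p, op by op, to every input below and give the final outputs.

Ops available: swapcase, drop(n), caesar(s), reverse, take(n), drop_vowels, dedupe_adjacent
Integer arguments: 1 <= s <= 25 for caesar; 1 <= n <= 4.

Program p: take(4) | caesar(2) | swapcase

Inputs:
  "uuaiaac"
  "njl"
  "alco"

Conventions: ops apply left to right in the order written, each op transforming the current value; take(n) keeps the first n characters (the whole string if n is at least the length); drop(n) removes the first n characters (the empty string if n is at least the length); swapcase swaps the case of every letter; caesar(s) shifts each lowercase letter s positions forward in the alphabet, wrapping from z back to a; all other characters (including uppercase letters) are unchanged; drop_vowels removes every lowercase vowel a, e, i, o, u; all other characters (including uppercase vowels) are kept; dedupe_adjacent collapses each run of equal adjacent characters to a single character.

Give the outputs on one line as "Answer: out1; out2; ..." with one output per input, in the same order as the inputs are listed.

Execution, op by op:
  "uuaiaac" -> "uuai" -> "wwck" -> "WWCK"
  "njl" -> "njl" -> "pln" -> "PLN"
  "alco" -> "alco" -> "cneq" -> "CNEQ"

"WWCK"; "PLN"; "CNEQ"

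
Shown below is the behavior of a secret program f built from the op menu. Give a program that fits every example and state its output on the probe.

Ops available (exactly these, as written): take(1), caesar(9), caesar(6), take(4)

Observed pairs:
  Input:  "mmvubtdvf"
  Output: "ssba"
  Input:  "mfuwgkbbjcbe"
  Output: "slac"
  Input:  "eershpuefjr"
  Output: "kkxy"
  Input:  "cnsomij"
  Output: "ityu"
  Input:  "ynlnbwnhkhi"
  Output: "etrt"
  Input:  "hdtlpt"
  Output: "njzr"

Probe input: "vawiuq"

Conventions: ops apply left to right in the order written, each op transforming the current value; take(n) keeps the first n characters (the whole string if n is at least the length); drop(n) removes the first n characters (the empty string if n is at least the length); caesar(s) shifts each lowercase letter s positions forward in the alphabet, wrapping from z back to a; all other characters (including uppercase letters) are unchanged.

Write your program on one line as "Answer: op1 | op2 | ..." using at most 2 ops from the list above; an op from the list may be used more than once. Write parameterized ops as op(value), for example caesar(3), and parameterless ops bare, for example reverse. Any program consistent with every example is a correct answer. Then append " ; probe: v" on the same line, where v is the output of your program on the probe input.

caesar(6) | take(4) ; probe: "bgco"

Check, running the answer program on each example:
  "mmvubtdvf" -> "ssbahzjbl" -> "ssba"
  "mfuwgkbbjcbe" -> "slacmqhhpihk" -> "slac"
  "eershpuefjr" -> "kkxynvaklpx" -> "kkxy"
  "cnsomij" -> "ityusop" -> "ityu"
  "ynlnbwnhkhi" -> "etrthctnqno" -> "etrt"
  "hdtlpt" -> "njzrvz" -> "njzr"
  probe: "vawiuq" -> "bgcoaw" -> "bgco"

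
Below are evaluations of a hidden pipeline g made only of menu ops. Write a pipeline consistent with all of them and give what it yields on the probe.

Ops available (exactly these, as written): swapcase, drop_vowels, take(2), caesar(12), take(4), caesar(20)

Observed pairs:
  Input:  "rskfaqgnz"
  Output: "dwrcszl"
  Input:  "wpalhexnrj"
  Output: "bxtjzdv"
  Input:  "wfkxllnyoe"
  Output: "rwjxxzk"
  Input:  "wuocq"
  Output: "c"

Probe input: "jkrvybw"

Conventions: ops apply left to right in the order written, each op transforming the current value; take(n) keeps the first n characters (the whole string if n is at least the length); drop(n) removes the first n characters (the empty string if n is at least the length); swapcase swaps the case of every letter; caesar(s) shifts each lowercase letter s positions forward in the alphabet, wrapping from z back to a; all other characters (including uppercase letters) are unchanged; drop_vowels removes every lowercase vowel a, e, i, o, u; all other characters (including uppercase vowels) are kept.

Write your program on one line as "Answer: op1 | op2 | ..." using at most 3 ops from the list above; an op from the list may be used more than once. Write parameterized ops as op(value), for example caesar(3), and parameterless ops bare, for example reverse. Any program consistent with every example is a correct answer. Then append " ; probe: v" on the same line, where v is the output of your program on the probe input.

drop_vowels | caesar(12) | drop_vowels ; probe: "vwdhkn"

Check, running the answer program on each example:
  "rskfaqgnz" -> "rskfqgnz" -> "dewrcszl" -> "dwrcszl"
  "wpalhexnrj" -> "wplhxnrj" -> "ibxtjzdv" -> "bxtjzdv"
  "wfkxllnyoe" -> "wfkxllny" -> "irwjxxzk" -> "rwjxxzk"
  "wuocq" -> "wcq" -> "ioc" -> "c"
  probe: "jkrvybw" -> "jkrvybw" -> "vwdhkni" -> "vwdhkn"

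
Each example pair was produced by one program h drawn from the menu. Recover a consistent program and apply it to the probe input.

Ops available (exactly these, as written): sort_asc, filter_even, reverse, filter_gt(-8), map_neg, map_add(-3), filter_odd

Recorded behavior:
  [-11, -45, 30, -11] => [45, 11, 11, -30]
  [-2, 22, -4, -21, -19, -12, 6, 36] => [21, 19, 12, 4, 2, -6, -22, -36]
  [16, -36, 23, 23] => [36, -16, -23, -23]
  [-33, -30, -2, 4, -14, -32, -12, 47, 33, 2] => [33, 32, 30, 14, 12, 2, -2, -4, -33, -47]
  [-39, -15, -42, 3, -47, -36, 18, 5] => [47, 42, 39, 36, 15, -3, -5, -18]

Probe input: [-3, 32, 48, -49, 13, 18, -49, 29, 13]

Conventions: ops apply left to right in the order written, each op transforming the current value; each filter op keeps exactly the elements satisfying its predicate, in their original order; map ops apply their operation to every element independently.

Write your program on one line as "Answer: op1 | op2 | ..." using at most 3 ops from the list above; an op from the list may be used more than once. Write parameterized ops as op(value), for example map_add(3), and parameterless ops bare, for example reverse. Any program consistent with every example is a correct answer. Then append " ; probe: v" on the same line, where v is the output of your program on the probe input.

map_neg | sort_asc | reverse ; probe: [49, 49, 3, -13, -13, -18, -29, -32, -48]

Check, running the answer program on each example:
  [-11, -45, 30, -11] -> [11, 45, -30, 11] -> [-30, 11, 11, 45] -> [45, 11, 11, -30]
  [-2, 22, -4, -21, -19, -12, 6, 36] -> [2, -22, 4, 21, 19, 12, -6, -36] -> [-36, -22, -6, 2, 4, 12, 19, 21] -> [21, 19, 12, 4, 2, -6, -22, -36]
  [16, -36, 23, 23] -> [-16, 36, -23, -23] -> [-23, -23, -16, 36] -> [36, -16, -23, -23]
  [-33, -30, -2, 4, -14, -32, -12, 47, 33, 2] -> [33, 30, 2, -4, 14, 32, 12, -47, -33, -2] -> [-47, -33, -4, -2, 2, 12, 14, 30, 32, 33] -> [33, 32, 30, 14, 12, 2, -2, -4, -33, -47]
  [-39, -15, -42, 3, -47, -36, 18, 5] -> [39, 15, 42, -3, 47, 36, -18, -5] -> [-18, -5, -3, 15, 36, 39, 42, 47] -> [47, 42, 39, 36, 15, -3, -5, -18]
  probe: [-3, 32, 48, -49, 13, 18, -49, 29, 13] -> [3, -32, -48, 49, -13, -18, 49, -29, -13] -> [-48, -32, -29, -18, -13, -13, 3, 49, 49] -> [49, 49, 3, -13, -13, -18, -29, -32, -48]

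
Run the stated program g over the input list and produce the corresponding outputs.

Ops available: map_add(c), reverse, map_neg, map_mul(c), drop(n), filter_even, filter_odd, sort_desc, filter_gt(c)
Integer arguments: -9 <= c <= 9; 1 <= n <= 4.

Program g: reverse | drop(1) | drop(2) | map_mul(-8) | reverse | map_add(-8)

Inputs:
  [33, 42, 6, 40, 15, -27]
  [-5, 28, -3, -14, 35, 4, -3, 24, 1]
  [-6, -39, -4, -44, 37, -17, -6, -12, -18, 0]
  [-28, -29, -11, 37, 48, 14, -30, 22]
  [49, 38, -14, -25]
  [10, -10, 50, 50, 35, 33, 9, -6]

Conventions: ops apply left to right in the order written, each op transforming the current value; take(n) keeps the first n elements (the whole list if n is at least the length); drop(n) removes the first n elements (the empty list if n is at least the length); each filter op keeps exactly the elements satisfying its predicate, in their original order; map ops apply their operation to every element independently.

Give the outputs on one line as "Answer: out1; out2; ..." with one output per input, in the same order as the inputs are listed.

[-272, -344, -56]; [32, -232, 16, 104, -288, -40]; [40, 304, 24, 344, -304, 128, 40]; [216, 224, 80, -304, -392]; [-400]; [-88, 72, -408, -408, -288]

Execution, op by op:
  [33, 42, 6, 40, 15, -27] -> [-27, 15, 40, 6, 42, 33] -> [15, 40, 6, 42, 33] -> [6, 42, 33] -> [-48, -336, -264] -> [-264, -336, -48] -> [-272, -344, -56]
  [-5, 28, -3, -14, 35, 4, -3, 24, 1] -> [1, 24, -3, 4, 35, -14, -3, 28, -5] -> [24, -3, 4, 35, -14, -3, 28, -5] -> [4, 35, -14, -3, 28, -5] -> [-32, -280, 112, 24, -224, 40] -> [40, -224, 24, 112, -280, -32] -> [32, -232, 16, 104, -288, -40]
  [-6, -39, -4, -44, 37, -17, -6, -12, -18, 0] -> [0, -18, -12, -6, -17, 37, -44, -4, -39, -6] -> [-18, -12, -6, -17, 37, -44, -4, -39, -6] -> [-6, -17, 37, -44, -4, -39, -6] -> [48, 136, -296, 352, 32, 312, 48] -> [48, 312, 32, 352, -296, 136, 48] -> [40, 304, 24, 344, -304, 128, 40]
  [-28, -29, -11, 37, 48, 14, -30, 22] -> [22, -30, 14, 48, 37, -11, -29, -28] -> [-30, 14, 48, 37, -11, -29, -28] -> [48, 37, -11, -29, -28] -> [-384, -296, 88, 232, 224] -> [224, 232, 88, -296, -384] -> [216, 224, 80, -304, -392]
  [49, 38, -14, -25] -> [-25, -14, 38, 49] -> [-14, 38, 49] -> [49] -> [-392] -> [-392] -> [-400]
  [10, -10, 50, 50, 35, 33, 9, -6] -> [-6, 9, 33, 35, 50, 50, -10, 10] -> [9, 33, 35, 50, 50, -10, 10] -> [35, 50, 50, -10, 10] -> [-280, -400, -400, 80, -80] -> [-80, 80, -400, -400, -280] -> [-88, 72, -408, -408, -288]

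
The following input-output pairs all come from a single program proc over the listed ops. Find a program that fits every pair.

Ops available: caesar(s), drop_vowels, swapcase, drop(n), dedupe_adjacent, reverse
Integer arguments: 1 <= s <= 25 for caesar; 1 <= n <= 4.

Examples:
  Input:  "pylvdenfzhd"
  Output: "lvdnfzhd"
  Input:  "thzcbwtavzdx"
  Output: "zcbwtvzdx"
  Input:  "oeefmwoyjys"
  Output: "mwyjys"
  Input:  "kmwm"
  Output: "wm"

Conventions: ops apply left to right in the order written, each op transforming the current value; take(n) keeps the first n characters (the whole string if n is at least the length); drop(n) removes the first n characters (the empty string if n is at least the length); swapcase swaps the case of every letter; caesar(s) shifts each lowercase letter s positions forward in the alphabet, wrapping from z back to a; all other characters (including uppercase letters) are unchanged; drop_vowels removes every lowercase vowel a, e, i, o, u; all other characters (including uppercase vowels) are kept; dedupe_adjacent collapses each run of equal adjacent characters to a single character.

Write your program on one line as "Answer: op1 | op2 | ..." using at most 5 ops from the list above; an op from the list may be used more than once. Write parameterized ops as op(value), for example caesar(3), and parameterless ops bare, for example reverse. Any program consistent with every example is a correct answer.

dedupe_adjacent | drop(1) | drop_vowels | drop(1)

Check, running the answer program on each example:
  "pylvdenfzhd" -> "pylvdenfzhd" -> "ylvdenfzhd" -> "ylvdnfzhd" -> "lvdnfzhd"
  "thzcbwtavzdx" -> "thzcbwtavzdx" -> "hzcbwtavzdx" -> "hzcbwtvzdx" -> "zcbwtvzdx"
  "oeefmwoyjys" -> "oefmwoyjys" -> "efmwoyjys" -> "fmwyjys" -> "mwyjys"
  "kmwm" -> "kmwm" -> "mwm" -> "mwm" -> "wm"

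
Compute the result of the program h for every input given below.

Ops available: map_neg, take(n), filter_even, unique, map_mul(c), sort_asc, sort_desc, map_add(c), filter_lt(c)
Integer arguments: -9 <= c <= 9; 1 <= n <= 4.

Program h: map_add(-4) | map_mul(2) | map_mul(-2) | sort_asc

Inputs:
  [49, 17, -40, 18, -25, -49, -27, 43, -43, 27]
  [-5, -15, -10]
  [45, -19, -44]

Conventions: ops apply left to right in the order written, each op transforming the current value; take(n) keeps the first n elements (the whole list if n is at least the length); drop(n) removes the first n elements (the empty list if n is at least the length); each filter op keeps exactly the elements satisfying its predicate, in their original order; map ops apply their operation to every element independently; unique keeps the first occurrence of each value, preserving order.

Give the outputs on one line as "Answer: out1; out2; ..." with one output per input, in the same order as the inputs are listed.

[-180, -156, -92, -56, -52, 116, 124, 176, 188, 212]; [36, 56, 76]; [-164, 92, 192]

Execution, op by op:
  [49, 17, -40, 18, -25, -49, -27, 43, -43, 27] -> [45, 13, -44, 14, -29, -53, -31, 39, -47, 23] -> [90, 26, -88, 28, -58, -106, -62, 78, -94, 46] -> [-180, -52, 176, -56, 116, 212, 124, -156, 188, -92] -> [-180, -156, -92, -56, -52, 116, 124, 176, 188, 212]
  [-5, -15, -10] -> [-9, -19, -14] -> [-18, -38, -28] -> [36, 76, 56] -> [36, 56, 76]
  [45, -19, -44] -> [41, -23, -48] -> [82, -46, -96] -> [-164, 92, 192] -> [-164, 92, 192]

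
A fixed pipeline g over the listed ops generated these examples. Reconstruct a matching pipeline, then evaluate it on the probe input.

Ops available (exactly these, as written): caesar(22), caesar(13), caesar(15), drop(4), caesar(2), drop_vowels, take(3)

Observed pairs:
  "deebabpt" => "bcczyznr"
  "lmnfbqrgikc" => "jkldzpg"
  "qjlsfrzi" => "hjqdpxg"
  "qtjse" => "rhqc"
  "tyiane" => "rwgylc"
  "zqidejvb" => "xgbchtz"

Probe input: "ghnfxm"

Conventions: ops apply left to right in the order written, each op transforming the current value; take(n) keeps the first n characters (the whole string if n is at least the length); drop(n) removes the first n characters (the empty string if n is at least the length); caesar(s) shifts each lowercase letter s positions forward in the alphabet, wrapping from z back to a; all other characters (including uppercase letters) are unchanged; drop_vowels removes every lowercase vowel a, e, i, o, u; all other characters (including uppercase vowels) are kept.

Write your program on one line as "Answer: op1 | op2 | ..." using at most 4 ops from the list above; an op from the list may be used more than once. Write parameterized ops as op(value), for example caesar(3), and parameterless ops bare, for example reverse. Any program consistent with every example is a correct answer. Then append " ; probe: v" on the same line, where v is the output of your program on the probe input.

caesar(2) | caesar(22) | drop_vowels ; probe: "fldvk"

Check, running the answer program on each example:
  "deebabpt" -> "fggdcdrv" -> "bcczyznr" -> "bcczyznr"
  "lmnfbqrgikc" -> "nophdstikme" -> "jkldzopegia" -> "jkldzpg"
  "qjlsfrzi" -> "slnuhtbk" -> "ohjqdpxg" -> "hjqdpxg"
  "qtjse" -> "svlug" -> "orhqc" -> "rhqc"
  "tyiane" -> "vakcpg" -> "rwgylc" -> "rwgylc"
  "zqidejvb" -> "bskfglxd" -> "xogbchtz" -> "xgbchtz"
  probe: "ghnfxm" -> "ijphzo" -> "efldvk" -> "fldvk"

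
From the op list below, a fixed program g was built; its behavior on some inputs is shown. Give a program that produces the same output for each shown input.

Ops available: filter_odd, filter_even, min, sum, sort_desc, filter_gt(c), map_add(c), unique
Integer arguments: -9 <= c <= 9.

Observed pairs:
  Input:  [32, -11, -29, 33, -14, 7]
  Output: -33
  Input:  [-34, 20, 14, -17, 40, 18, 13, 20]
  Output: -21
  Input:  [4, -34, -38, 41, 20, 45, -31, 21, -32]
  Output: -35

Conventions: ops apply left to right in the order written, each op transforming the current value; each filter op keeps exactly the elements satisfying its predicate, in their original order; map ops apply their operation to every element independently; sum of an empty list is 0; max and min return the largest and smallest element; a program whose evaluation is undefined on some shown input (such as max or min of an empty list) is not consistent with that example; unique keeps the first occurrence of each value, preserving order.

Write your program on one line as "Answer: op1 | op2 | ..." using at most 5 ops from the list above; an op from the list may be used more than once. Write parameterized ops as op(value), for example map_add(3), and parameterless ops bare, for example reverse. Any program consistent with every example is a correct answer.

unique | map_add(-4) | filter_odd | sort_desc | min

Check, running the answer program on each example:
  [32, -11, -29, 33, -14, 7] -> [32, -11, -29, 33, -14, 7] -> [28, -15, -33, 29, -18, 3] -> [-15, -33, 29, 3] -> [29, 3, -15, -33] -> -33
  [-34, 20, 14, -17, 40, 18, 13, 20] -> [-34, 20, 14, -17, 40, 18, 13] -> [-38, 16, 10, -21, 36, 14, 9] -> [-21, 9] -> [9, -21] -> -21
  [4, -34, -38, 41, 20, 45, -31, 21, -32] -> [4, -34, -38, 41, 20, 45, -31, 21, -32] -> [0, -38, -42, 37, 16, 41, -35, 17, -36] -> [37, 41, -35, 17] -> [41, 37, 17, -35] -> -35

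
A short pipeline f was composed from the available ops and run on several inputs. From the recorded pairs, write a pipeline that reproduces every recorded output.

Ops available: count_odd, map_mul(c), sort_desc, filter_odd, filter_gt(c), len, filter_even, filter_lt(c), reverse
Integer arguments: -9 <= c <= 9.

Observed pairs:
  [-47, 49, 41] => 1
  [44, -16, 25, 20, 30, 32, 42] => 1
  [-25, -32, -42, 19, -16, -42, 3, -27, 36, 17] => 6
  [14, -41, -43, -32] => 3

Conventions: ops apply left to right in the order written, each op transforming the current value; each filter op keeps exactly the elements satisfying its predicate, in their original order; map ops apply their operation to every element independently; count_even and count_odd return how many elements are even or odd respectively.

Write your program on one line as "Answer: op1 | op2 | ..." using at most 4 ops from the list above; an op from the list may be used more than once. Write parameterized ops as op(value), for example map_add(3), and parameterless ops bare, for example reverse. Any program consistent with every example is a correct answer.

filter_lt(-4) | map_mul(-7) | reverse | len

Check, running the answer program on each example:
  [-47, 49, 41] -> [-47] -> [329] -> [329] -> 1
  [44, -16, 25, 20, 30, 32, 42] -> [-16] -> [112] -> [112] -> 1
  [-25, -32, -42, 19, -16, -42, 3, -27, 36, 17] -> [-25, -32, -42, -16, -42, -27] -> [175, 224, 294, 112, 294, 189] -> [189, 294, 112, 294, 224, 175] -> 6
  [14, -41, -43, -32] -> [-41, -43, -32] -> [287, 301, 224] -> [224, 301, 287] -> 3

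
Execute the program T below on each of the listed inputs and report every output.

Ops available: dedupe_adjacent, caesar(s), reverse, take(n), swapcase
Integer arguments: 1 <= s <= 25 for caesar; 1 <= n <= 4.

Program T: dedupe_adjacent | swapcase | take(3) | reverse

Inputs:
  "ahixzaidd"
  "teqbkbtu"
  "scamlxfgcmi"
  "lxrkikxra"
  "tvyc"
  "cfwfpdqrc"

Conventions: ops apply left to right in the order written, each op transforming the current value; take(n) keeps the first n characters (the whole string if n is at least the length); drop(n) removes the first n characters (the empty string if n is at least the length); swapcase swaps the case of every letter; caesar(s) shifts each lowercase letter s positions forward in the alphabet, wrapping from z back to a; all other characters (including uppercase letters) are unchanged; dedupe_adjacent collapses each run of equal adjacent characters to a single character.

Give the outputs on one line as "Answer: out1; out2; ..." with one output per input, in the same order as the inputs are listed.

"IHA"; "QET"; "ACS"; "RXL"; "YVT"; "WFC"

Execution, op by op:
  "ahixzaidd" -> "ahixzaid" -> "AHIXZAID" -> "AHI" -> "IHA"
  "teqbkbtu" -> "teqbkbtu" -> "TEQBKBTU" -> "TEQ" -> "QET"
  "scamlxfgcmi" -> "scamlxfgcmi" -> "SCAMLXFGCMI" -> "SCA" -> "ACS"
  "lxrkikxra" -> "lxrkikxra" -> "LXRKIKXRA" -> "LXR" -> "RXL"
  "tvyc" -> "tvyc" -> "TVYC" -> "TVY" -> "YVT"
  "cfwfpdqrc" -> "cfwfpdqrc" -> "CFWFPDQRC" -> "CFW" -> "WFC"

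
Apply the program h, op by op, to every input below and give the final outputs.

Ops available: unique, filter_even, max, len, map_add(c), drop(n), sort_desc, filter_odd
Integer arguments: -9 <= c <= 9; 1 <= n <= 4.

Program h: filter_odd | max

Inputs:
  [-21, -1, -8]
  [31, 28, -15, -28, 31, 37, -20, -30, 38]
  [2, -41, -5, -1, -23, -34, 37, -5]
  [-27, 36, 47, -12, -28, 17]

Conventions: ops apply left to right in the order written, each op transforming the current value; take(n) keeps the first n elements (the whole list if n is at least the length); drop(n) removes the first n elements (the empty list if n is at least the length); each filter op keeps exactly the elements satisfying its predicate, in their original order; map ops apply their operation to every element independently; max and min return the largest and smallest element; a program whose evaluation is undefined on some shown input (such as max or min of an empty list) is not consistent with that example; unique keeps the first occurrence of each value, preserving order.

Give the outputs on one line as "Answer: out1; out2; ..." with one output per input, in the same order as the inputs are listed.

-1; 37; 37; 47

Execution, op by op:
  [-21, -1, -8] -> [-21, -1] -> -1
  [31, 28, -15, -28, 31, 37, -20, -30, 38] -> [31, -15, 31, 37] -> 37
  [2, -41, -5, -1, -23, -34, 37, -5] -> [-41, -5, -1, -23, 37, -5] -> 37
  [-27, 36, 47, -12, -28, 17] -> [-27, 47, 17] -> 47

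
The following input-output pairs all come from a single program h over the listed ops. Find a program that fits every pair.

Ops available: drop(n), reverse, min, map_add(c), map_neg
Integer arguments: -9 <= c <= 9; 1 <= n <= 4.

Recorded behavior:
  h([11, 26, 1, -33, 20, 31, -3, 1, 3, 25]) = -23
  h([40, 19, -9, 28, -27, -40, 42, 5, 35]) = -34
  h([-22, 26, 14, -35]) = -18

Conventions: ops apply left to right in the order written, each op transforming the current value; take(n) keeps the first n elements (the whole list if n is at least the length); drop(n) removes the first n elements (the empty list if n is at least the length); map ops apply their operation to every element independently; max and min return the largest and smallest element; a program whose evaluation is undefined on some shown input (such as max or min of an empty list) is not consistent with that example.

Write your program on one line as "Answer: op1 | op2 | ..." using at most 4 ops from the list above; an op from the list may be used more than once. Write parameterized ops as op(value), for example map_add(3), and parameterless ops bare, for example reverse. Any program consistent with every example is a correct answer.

map_add(-8) | map_neg | min

Check, running the answer program on each example:
  [11, 26, 1, -33, 20, 31, -3, 1, 3, 25] -> [3, 18, -7, -41, 12, 23, -11, -7, -5, 17] -> [-3, -18, 7, 41, -12, -23, 11, 7, 5, -17] -> -23
  [40, 19, -9, 28, -27, -40, 42, 5, 35] -> [32, 11, -17, 20, -35, -48, 34, -3, 27] -> [-32, -11, 17, -20, 35, 48, -34, 3, -27] -> -34
  [-22, 26, 14, -35] -> [-30, 18, 6, -43] -> [30, -18, -6, 43] -> -18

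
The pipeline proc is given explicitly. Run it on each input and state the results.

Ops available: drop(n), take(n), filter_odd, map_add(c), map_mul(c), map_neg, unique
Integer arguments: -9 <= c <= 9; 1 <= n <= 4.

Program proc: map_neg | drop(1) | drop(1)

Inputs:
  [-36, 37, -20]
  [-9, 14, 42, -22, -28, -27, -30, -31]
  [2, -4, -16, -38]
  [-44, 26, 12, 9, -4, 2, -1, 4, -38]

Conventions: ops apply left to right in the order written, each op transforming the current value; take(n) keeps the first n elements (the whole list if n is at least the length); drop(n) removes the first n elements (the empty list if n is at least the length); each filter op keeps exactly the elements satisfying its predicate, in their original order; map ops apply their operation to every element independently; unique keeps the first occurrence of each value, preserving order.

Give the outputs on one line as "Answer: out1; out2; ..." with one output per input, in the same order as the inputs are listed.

Execution, op by op:
  [-36, 37, -20] -> [36, -37, 20] -> [-37, 20] -> [20]
  [-9, 14, 42, -22, -28, -27, -30, -31] -> [9, -14, -42, 22, 28, 27, 30, 31] -> [-14, -42, 22, 28, 27, 30, 31] -> [-42, 22, 28, 27, 30, 31]
  [2, -4, -16, -38] -> [-2, 4, 16, 38] -> [4, 16, 38] -> [16, 38]
  [-44, 26, 12, 9, -4, 2, -1, 4, -38] -> [44, -26, -12, -9, 4, -2, 1, -4, 38] -> [-26, -12, -9, 4, -2, 1, -4, 38] -> [-12, -9, 4, -2, 1, -4, 38]

[20]; [-42, 22, 28, 27, 30, 31]; [16, 38]; [-12, -9, 4, -2, 1, -4, 38]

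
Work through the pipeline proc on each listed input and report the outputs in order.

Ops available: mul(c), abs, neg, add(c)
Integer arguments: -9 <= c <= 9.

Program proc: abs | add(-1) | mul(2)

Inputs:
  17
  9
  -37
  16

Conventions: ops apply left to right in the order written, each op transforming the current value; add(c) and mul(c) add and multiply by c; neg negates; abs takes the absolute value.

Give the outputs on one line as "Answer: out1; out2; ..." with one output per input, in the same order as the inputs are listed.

32; 16; 72; 30

Execution, op by op:
  17 -> 17 -> 16 -> 32
  9 -> 9 -> 8 -> 16
  -37 -> 37 -> 36 -> 72
  16 -> 16 -> 15 -> 30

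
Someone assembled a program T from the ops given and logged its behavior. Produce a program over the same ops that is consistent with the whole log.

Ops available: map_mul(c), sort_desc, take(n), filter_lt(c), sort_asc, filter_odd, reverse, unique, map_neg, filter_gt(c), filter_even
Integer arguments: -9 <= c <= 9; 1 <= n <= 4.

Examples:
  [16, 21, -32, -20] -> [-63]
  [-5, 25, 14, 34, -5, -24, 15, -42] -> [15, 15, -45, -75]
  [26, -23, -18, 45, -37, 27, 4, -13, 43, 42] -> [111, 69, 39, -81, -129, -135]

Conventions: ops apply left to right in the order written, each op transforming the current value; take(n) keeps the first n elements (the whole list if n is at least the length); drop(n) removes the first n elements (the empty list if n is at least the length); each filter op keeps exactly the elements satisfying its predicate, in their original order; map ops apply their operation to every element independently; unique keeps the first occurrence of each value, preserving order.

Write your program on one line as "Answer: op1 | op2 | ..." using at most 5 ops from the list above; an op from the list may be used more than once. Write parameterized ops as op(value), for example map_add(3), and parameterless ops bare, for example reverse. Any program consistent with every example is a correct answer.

filter_odd | map_mul(3) | sort_asc | map_neg

Check, running the answer program on each example:
  [16, 21, -32, -20] -> [21] -> [63] -> [63] -> [-63]
  [-5, 25, 14, 34, -5, -24, 15, -42] -> [-5, 25, -5, 15] -> [-15, 75, -15, 45] -> [-15, -15, 45, 75] -> [15, 15, -45, -75]
  [26, -23, -18, 45, -37, 27, 4, -13, 43, 42] -> [-23, 45, -37, 27, -13, 43] -> [-69, 135, -111, 81, -39, 129] -> [-111, -69, -39, 81, 129, 135] -> [111, 69, 39, -81, -129, -135]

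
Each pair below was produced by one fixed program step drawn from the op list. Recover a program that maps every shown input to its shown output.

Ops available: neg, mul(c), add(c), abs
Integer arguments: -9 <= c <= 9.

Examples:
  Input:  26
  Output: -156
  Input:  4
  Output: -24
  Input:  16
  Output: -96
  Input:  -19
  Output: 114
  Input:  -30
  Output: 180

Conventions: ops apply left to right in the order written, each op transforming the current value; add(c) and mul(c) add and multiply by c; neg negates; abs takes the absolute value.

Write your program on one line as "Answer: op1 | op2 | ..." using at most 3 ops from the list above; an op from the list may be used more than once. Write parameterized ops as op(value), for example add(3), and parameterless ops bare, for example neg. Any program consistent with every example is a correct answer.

mul(-2) | neg | mul(-3)

Check, running the answer program on each example:
  26 -> -52 -> 52 -> -156
  4 -> -8 -> 8 -> -24
  16 -> -32 -> 32 -> -96
  -19 -> 38 -> -38 -> 114
  -30 -> 60 -> -60 -> 180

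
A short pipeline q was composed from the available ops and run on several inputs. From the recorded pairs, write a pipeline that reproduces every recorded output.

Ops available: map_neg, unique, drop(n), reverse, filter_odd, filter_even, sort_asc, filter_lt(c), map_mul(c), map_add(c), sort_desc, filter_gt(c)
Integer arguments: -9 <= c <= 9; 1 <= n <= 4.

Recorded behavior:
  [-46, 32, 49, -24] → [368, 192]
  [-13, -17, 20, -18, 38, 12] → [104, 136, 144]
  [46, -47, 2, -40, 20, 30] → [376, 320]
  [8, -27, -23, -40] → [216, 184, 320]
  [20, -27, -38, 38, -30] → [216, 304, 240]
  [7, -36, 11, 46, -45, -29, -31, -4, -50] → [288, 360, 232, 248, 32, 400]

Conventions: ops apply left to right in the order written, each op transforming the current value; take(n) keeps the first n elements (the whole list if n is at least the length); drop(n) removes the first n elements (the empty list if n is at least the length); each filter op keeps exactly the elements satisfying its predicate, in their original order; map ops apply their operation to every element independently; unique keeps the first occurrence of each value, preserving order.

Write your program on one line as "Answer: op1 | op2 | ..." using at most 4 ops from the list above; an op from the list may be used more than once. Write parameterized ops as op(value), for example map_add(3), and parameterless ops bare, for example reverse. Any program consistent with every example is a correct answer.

map_mul(8) | map_neg | filter_gt(5)

Check, running the answer program on each example:
  [-46, 32, 49, -24] -> [-368, 256, 392, -192] -> [368, -256, -392, 192] -> [368, 192]
  [-13, -17, 20, -18, 38, 12] -> [-104, -136, 160, -144, 304, 96] -> [104, 136, -160, 144, -304, -96] -> [104, 136, 144]
  [46, -47, 2, -40, 20, 30] -> [368, -376, 16, -320, 160, 240] -> [-368, 376, -16, 320, -160, -240] -> [376, 320]
  [8, -27, -23, -40] -> [64, -216, -184, -320] -> [-64, 216, 184, 320] -> [216, 184, 320]
  [20, -27, -38, 38, -30] -> [160, -216, -304, 304, -240] -> [-160, 216, 304, -304, 240] -> [216, 304, 240]
  [7, -36, 11, 46, -45, -29, -31, -4, -50] -> [56, -288, 88, 368, -360, -232, -248, -32, -400] -> [-56, 288, -88, -368, 360, 232, 248, 32, 400] -> [288, 360, 232, 248, 32, 400]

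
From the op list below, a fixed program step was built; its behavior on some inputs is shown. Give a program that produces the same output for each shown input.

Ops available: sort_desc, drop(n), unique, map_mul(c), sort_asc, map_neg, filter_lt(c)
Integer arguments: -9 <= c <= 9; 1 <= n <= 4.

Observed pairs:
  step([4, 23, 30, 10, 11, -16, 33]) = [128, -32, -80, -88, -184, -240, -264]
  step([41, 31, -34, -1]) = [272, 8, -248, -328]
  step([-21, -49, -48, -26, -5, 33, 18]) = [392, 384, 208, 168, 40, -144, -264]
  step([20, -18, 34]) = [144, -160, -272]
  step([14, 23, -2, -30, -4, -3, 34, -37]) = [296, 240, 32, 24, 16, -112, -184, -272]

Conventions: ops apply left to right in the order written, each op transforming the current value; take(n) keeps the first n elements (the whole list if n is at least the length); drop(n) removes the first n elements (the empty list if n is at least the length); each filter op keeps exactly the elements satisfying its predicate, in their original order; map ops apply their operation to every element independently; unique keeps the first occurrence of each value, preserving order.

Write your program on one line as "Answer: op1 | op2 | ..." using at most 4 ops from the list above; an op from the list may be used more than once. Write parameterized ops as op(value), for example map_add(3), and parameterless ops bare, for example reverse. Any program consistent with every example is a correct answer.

map_mul(-1) | map_mul(-4) | map_mul(-2) | sort_desc

Check, running the answer program on each example:
  [4, 23, 30, 10, 11, -16, 33] -> [-4, -23, -30, -10, -11, 16, -33] -> [16, 92, 120, 40, 44, -64, 132] -> [-32, -184, -240, -80, -88, 128, -264] -> [128, -32, -80, -88, -184, -240, -264]
  [41, 31, -34, -1] -> [-41, -31, 34, 1] -> [164, 124, -136, -4] -> [-328, -248, 272, 8] -> [272, 8, -248, -328]
  [-21, -49, -48, -26, -5, 33, 18] -> [21, 49, 48, 26, 5, -33, -18] -> [-84, -196, -192, -104, -20, 132, 72] -> [168, 392, 384, 208, 40, -264, -144] -> [392, 384, 208, 168, 40, -144, -264]
  [20, -18, 34] -> [-20, 18, -34] -> [80, -72, 136] -> [-160, 144, -272] -> [144, -160, -272]
  [14, 23, -2, -30, -4, -3, 34, -37] -> [-14, -23, 2, 30, 4, 3, -34, 37] -> [56, 92, -8, -120, -16, -12, 136, -148] -> [-112, -184, 16, 240, 32, 24, -272, 296] -> [296, 240, 32, 24, 16, -112, -184, -272]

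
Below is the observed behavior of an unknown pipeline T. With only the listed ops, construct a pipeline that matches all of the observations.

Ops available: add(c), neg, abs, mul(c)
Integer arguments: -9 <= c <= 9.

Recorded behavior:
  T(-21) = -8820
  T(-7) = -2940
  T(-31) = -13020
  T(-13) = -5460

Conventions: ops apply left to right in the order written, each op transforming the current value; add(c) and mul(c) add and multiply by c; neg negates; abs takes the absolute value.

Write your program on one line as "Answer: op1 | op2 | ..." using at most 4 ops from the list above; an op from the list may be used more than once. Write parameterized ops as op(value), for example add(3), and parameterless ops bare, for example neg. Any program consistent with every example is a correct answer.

mul(-4) | mul(5) | mul(7) | mul(-3)

Check, running the answer program on each example:
  -21 -> 84 -> 420 -> 2940 -> -8820
  -7 -> 28 -> 140 -> 980 -> -2940
  -31 -> 124 -> 620 -> 4340 -> -13020
  -13 -> 52 -> 260 -> 1820 -> -5460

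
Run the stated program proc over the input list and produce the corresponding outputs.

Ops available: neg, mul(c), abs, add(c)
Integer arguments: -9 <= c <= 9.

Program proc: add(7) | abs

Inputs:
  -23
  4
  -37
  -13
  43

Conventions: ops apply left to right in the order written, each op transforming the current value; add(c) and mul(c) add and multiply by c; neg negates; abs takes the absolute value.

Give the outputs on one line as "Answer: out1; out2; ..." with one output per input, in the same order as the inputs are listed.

16; 11; 30; 6; 50

Execution, op by op:
  -23 -> -16 -> 16
  4 -> 11 -> 11
  -37 -> -30 -> 30
  -13 -> -6 -> 6
  43 -> 50 -> 50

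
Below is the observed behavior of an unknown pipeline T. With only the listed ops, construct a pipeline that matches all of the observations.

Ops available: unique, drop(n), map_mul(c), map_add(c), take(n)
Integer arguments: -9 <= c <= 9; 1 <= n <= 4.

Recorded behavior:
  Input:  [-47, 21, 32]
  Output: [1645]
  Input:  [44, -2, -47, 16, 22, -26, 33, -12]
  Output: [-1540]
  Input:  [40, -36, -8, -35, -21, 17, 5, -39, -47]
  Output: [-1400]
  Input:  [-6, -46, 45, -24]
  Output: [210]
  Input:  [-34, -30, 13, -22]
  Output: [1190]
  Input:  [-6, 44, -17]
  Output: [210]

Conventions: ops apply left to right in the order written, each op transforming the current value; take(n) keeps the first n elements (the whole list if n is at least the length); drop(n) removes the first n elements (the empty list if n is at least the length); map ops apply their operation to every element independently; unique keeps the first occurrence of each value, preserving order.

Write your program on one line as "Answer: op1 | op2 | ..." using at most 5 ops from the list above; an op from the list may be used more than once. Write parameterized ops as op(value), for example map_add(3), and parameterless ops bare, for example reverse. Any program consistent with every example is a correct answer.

map_mul(-5) | take(4) | map_mul(7) | take(1)

Check, running the answer program on each example:
  [-47, 21, 32] -> [235, -105, -160] -> [235, -105, -160] -> [1645, -735, -1120] -> [1645]
  [44, -2, -47, 16, 22, -26, 33, -12] -> [-220, 10, 235, -80, -110, 130, -165, 60] -> [-220, 10, 235, -80] -> [-1540, 70, 1645, -560] -> [-1540]
  [40, -36, -8, -35, -21, 17, 5, -39, -47] -> [-200, 180, 40, 175, 105, -85, -25, 195, 235] -> [-200, 180, 40, 175] -> [-1400, 1260, 280, 1225] -> [-1400]
  [-6, -46, 45, -24] -> [30, 230, -225, 120] -> [30, 230, -225, 120] -> [210, 1610, -1575, 840] -> [210]
  [-34, -30, 13, -22] -> [170, 150, -65, 110] -> [170, 150, -65, 110] -> [1190, 1050, -455, 770] -> [1190]
  [-6, 44, -17] -> [30, -220, 85] -> [30, -220, 85] -> [210, -1540, 595] -> [210]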